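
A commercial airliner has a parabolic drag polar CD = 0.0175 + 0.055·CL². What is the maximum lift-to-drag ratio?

For CD = CD0 + K·CL², (L/D)max occurs at CL* = √(CD0/K) and equals 1/(2√(K·CD0)).
(L/D)max = 1/(2√(0.055 × 0.0175)) = 1/(2 × 0.03102) = 16.1

(L/D)max = 16.1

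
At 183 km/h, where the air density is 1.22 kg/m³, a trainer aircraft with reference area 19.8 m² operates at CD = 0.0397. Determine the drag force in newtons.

D = 1240 N

Convert speed: v = 183 km/h ÷ 3.6 = 50.83 m/s.
Dynamic pressure q = ½ρv² = ½ × 1.22 × 50.83² = 1576 Pa.
D = q·S·CD = 1576 × 19.8 × 0.0397 = 1240 N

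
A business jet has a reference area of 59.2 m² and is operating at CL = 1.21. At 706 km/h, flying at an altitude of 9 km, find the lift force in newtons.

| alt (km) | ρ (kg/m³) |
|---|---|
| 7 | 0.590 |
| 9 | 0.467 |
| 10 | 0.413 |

At 9 km, from the table: ρ = 0.467 kg/m³.
Convert speed: v = 706 km/h ÷ 3.6 = 196.1 m/s.
Dynamic pressure q = ½ρv² = ½ × 0.467 × 196.1² = 8980 Pa.
L = q·S·CL = 8980 × 59.2 × 1.21 = 6.43×10^5 N ≈ 643 kN

L = 6.43×10^5 N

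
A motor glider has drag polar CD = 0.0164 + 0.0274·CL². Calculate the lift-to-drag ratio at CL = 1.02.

CD = 0.0164 + 0.0274 × 1.02² = 0.04491
L/D = CL/CD = 1.02 / 0.04491 = 22.7

L/D = 22.7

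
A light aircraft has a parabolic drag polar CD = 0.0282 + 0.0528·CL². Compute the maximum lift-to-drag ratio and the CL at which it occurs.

For CD = CD0 + K·CL², (L/D)max occurs at CL* = √(CD0/K) and equals 1/(2√(K·CD0)).
(L/D)max = 1/(2√(0.0528 × 0.0282)) = 1/(2 × 0.03859) = 13
CL* = √(0.0282/0.0528) = 0.731

(L/D)max = 13, at CL = 0.731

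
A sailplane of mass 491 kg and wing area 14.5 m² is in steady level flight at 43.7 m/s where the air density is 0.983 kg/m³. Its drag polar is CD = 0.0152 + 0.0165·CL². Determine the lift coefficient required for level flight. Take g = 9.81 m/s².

In steady level flight, lift balances weight: W = mg = 491 × 9.81 = 4816.7 N.
q = ½ρv² = ½ × 0.983 × 43.7² = 938.6 Pa.
CL = 2W/(ρv²S) = 2×4816.7/(0.983×43.7²×14.5) = 0.3539.

CL = 0.354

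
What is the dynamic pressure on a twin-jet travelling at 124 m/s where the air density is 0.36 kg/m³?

q = 2770 Pa

q = ½ρv² = ½ × 0.36 × 124² = 2770 Pa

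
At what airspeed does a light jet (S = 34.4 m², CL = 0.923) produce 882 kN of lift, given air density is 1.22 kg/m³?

L = ½ρv²S·CL ⇒ v = √(2L/(ρ·S·CL))
v = √(2 × 8.82×10^5 / (1.22 × 34.4 × 0.923)) = √45540 = 213 m/s

v = 213 m/s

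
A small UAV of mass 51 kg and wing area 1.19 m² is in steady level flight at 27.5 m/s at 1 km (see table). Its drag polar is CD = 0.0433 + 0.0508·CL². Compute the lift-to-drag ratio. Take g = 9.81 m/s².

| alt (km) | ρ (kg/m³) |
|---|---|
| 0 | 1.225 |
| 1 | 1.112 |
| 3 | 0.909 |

L/D = 10.6

At 1 km, from the table: ρ = 1.112 kg/m³.
Weight W = mg = 51 × 9.81 = 500.31 N; in level flight L = W.
q = ½ρv² = ½ × 1.112 × 27.5² = 420.5 Pa.
Required CL = L/(qS) = 500.31/(420.5·1.19) = 0.9999.
CD = 0.0433 + 0.0508 × 0.9999² = 0.09409.
L/D = CL/CD = 0.9999 / 0.09409 = 10.6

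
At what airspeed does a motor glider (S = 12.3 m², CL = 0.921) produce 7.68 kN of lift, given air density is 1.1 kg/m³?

L = ½ρv²S·CL ⇒ v = √(2L/(ρ·S·CL))
v = √(2 × 7680 / (1.1 × 12.3 × 0.921)) = √1233 = 35.1 m/s

v = 35.1 m/s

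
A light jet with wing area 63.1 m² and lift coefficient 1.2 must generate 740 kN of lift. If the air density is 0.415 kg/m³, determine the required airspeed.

L = ½ρv²S·CL ⇒ v = √(2L/(ρ·S·CL))
v = √(2 × 7.4×10^5 / (0.415 × 63.1 × 1.2)) = √47100 = 217 m/s

v = 217 m/s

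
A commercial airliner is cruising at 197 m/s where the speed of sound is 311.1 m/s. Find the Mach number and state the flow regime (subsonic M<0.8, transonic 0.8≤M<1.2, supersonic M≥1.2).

M = v/a = 197 / 311.1 = 0.633
M = 0.633 → subsonic.

M = 0.633 (subsonic)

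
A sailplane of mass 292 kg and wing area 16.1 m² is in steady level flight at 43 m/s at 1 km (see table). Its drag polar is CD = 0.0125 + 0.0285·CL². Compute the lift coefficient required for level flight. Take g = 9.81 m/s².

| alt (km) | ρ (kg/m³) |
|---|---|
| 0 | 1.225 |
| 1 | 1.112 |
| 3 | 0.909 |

At 1 km, from the table: ρ = 1.112 kg/m³.
Level flight ⇒ L = W = m·g = 292 × 9.81 = 2864.5 N.
Dynamic pressure q = 0.5 × 1.112 × 43² = 1028 Pa.
CL = 2W/(ρv²S) = 2×2864.5/(1.112×43²×16.1) = 0.1731.

CL = 0.173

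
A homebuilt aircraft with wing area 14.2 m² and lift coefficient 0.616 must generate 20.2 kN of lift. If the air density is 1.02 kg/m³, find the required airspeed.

L = ½ρv²S·CL ⇒ v = √(2L/(ρ·S·CL))
v = √(2 × 20200 / (1.02 × 14.2 × 0.616)) = √4528 = 67.3 m/s

v = 67.3 m/s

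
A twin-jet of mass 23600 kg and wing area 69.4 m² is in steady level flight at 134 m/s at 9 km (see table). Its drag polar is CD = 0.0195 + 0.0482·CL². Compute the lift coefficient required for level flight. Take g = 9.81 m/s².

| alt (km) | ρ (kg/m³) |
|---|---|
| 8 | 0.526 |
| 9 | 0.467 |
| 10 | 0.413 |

At 9 km, from the table: ρ = 0.467 kg/m³.
Level flight ⇒ L = W = m·g = 23600 × 9.81 = 2.3152×10^5 N.
Dynamic pressure q = 0.5 × 0.467 × 134² = 4193 Pa.
Required CL = L/(qS) = 2.3152×10^5/(4193·69.4) = 0.7957.

CL = 0.796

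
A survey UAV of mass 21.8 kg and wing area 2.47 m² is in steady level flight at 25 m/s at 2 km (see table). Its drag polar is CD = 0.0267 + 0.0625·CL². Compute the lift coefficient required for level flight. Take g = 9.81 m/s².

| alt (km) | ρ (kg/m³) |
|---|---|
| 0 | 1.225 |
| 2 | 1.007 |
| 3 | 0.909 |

CL = 0.275

At 2 km, from the table: ρ = 1.007 kg/m³.
In steady level flight, lift balances weight: W = mg = 21.8 × 9.81 = 213.86 N.
q = ½ρv² = ½ × 1.007 × 25² = 314.7 Pa.
CL = W/(q·S) = 213.86 / (314.7 × 2.47) = 0.2751.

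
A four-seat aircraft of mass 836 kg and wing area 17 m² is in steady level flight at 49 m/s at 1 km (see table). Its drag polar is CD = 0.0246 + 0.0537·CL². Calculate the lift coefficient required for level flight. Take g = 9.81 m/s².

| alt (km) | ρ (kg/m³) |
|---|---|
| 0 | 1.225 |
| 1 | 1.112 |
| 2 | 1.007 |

At 1 km, from the table: ρ = 1.112 kg/m³.
Level flight ⇒ L = W = m·g = 836 × 9.81 = 8201.2 N.
q = ½ρv² = ½ × 1.112 × 49² = 1335 Pa.
CL = W/(q·S) = 8201.2 / (1335 × 17) = 0.3614.

CL = 0.361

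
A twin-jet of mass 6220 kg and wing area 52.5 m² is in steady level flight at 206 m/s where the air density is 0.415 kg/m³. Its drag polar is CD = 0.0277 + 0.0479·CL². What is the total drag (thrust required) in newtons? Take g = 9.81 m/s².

D = 13200 N

Weight W = mg = 6220 × 9.81 = 61018 N; in level flight L = W.
q = ½ρv² = ½ × 0.415 × 206² = 8805 Pa.
CL = 2W/(ρv²S) = 2×61018/(0.415×206²×52.5) = 0.132.
CD = 0.0277 + 0.0479 × 0.132² = 0.02853.
D = q·S·CD = 8805 × 52.5 × 0.02853 = 13190 N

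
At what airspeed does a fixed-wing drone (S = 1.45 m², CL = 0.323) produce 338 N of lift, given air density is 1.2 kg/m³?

v = 34.7 m/s

L = ½ρv²S·CL ⇒ v = √(2L/(ρ·S·CL))
v = √(2 × 338 / (1.2 × 1.45 × 0.323)) = √1203 = 34.7 m/s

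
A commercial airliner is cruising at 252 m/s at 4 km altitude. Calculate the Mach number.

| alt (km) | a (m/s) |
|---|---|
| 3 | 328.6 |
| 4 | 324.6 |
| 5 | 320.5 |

At 4 km, from the table: a = 324.6 m/s.
M = v/a = 252 / 324.6 = 0.776

M = 0.776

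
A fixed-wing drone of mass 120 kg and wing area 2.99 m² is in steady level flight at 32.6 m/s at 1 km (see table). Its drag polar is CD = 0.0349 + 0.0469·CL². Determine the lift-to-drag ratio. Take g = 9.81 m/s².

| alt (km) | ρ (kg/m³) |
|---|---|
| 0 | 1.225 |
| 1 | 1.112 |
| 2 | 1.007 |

At 1 km, from the table: ρ = 1.112 kg/m³.
Weight W = mg = 120 × 9.81 = 1177.2 N; in level flight L = W.
q = ½ρv² = ½ × 1.112 × 32.6² = 590.9 Pa.
Required CL = L/(qS) = 1177.2/(590.9·2.99) = 0.6663.
CD = 0.0349 + 0.0469 × 0.6663² = 0.05572.
L/D = CL/CD = 0.6663 / 0.05572 = 12

L/D = 12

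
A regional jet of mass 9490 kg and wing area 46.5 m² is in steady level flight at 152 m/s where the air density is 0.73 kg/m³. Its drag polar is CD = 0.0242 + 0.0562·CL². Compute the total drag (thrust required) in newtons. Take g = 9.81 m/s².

D = 10700 N

Weight W = mg = 9490 × 9.81 = 93097 N; in level flight L = W.
q = ½ρv² = ½ × 0.73 × 152² = 8433 Pa.
CL = 2W/(ρv²S) = 2×93097/(0.73×152²×46.5) = 0.2374.
CD = 0.0242 + 0.0562 × 0.2374² = 0.02737.
D = q·S·CD = 8433 × 46.5 × 0.02737 = 10730 N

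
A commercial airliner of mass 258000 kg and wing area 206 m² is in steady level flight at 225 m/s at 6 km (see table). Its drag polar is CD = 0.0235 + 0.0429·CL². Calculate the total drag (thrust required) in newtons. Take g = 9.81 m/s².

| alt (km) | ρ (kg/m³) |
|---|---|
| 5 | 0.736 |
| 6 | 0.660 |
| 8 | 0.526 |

D = 1.61×10^5 N

At 6 km, from the table: ρ = 0.660 kg/m³.
Level flight ⇒ L = W = m·g = 258000 × 9.81 = 2.531×10^6 N.
q = ½ρv² = ½ × 0.66 × 225² = 16710 Pa.
CL = W/(q·S) = 2.531×10^6 / (16710 × 206) = 0.7354.
CD = 0.0235 + 0.0429 × 0.7354² = 0.0467.
D = q·S·CD = 16710 × 206 × 0.0467 = 1.607×10^5 N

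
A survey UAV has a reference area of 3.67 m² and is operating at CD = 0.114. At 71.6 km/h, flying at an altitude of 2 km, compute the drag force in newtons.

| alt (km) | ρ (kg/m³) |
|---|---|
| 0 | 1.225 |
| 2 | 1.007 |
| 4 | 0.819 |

At 2 km, from the table: ρ = 1.007 kg/m³.
Convert speed: v = 71.6 km/h ÷ 3.6 = 19.89 m/s.
Dynamic pressure q = ½ρv² = ½ × 1.007 × 19.89² = 199.2 Pa.
D = q·S·CD = 199.2 × 3.67 × 0.114 = 83.3 N

D = 83.3 N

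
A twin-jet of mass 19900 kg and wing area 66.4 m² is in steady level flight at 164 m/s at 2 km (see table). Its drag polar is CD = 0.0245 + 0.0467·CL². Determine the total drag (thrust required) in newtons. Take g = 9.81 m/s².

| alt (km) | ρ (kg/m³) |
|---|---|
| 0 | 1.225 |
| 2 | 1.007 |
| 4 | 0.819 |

At 2 km, from the table: ρ = 1.007 kg/m³.
Level flight ⇒ L = W = m·g = 19900 × 9.81 = 1.9522×10^5 N.
Dynamic pressure q = 0.5 × 1.007 × 164² = 13540 Pa.
CL = W/(q·S) = 1.9522×10^5 / (13540 × 66.4) = 0.2171.
CD = 0.0245 + 0.0467 × 0.2171² = 0.0267.
D = q·S·CD = 13540 × 66.4 × 0.0267 = 24010 N

D = 24000 N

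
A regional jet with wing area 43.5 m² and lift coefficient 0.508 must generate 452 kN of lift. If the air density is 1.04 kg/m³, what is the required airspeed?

L = ½ρv²S·CL ⇒ v = √(2L/(ρ·S·CL))
v = √(2 × 4.52×10^5 / (1.04 × 43.5 × 0.508)) = √39340 = 198 m/s

v = 198 m/s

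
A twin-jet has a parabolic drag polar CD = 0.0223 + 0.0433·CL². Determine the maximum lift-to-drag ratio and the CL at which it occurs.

For CD = CD0 + K·CL², (L/D)max occurs at CL* = √(CD0/K) and equals 1/(2√(K·CD0)).
(L/D)max = 1/(2√(0.0433 × 0.0223)) = 1/(2 × 0.03107) = 16.1
CL* = √(0.0223/0.0433) = 0.718

(L/D)max = 16.1, at CL = 0.718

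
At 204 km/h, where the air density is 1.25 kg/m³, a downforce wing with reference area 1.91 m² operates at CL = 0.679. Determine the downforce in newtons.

Convert speed: v = 204 km/h ÷ 3.6 = 56.67 m/s.
Dynamic pressure q = ½ρv² = ½ × 1.25 × 56.67² = 2007 Pa.
L = q·S·CL = 2007 × 1.91 × 0.679 = 2600 N

L = 2600 N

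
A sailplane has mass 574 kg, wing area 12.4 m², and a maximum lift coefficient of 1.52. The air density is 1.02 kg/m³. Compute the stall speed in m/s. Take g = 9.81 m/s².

V_stall = 24.2 m/s

Stall occurs when L = W at CL,max. W = mg = 574 × 9.81 = 5631 N.
V_stall = √(2W/(ρ·S·CL,max)) = √(2 × 5631 / (1.02 × 12.4 × 1.52))
V_stall = √585.8 = 24.2 m/s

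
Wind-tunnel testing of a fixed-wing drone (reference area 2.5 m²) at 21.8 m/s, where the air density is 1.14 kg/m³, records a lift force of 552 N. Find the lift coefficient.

From L = ½ρv²S·CL, rearranging gives CL = 2L/(ρv²S).
CL = 2 × 552 / (1.14 × 21.8² × 2.5) = 0.815

CL = 0.815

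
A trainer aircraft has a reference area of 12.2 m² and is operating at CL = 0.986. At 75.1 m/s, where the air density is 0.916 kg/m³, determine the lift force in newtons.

L = 31100 N

Dynamic pressure q = ½ρv² = ½ × 0.916 × 75.1² = 2583 Pa.
L = q·S·CL = 2583 × 12.2 × 0.986 = 31100 N ≈ 31.1 kN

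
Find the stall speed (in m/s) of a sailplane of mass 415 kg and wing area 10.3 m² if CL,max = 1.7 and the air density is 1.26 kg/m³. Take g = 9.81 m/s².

Weight W = mg = 415 × 9.81 = 4071 N.
V_stall = √(2W/(ρ·S·CL,max)) = √(2 × 4071 / (1.26 × 10.3 × 1.7))
V_stall = √369.1 = 19.2 m/s

V_stall = 19.2 m/s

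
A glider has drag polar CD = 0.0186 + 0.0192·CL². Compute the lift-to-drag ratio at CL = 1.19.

L/D = 26

CD = 0.0186 + 0.0192 × 1.19² = 0.04579
L/D = CL/CD = 1.19 / 0.04579 = 26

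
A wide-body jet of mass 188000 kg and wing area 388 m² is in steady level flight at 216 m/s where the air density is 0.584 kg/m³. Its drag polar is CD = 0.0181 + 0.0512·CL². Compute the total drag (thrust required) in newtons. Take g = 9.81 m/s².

D = 1.29×10^5 N

Level flight ⇒ L = W = m·g = 188000 × 9.81 = 1.8443×10^6 N.
Dynamic pressure q = 0.5 × 0.584 × 216² = 13620 Pa.
CL = 2W/(ρv²S) = 2×1.8443×10^6/(0.584×216²×388) = 0.3489.
CD = 0.0181 + 0.0512 × 0.3489² = 0.02433.
D = q·S·CD = 13620 × 388 × 0.02433 = 1.286×10^5 N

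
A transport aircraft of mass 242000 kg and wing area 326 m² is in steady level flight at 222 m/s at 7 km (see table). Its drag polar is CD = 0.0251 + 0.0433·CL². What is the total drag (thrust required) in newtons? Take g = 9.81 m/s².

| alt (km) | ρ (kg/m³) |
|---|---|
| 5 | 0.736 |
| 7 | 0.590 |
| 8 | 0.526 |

At 7 km, from the table: ρ = 0.590 kg/m³.
In steady level flight, lift balances weight: W = mg = 242000 × 9.81 = 2.374×10^6 N.
q = ½ρv² = ½ × 0.59 × 222² = 14540 Pa.
CL = W/(q·S) = 2.374×10^6 / (14540 × 326) = 0.5009.
CD = 0.0251 + 0.0433 × 0.5009² = 0.03596.
D = q·S·CD = 14540 × 326 × 0.03596 = 1.705×10^5 N

D = 1.7×10^5 N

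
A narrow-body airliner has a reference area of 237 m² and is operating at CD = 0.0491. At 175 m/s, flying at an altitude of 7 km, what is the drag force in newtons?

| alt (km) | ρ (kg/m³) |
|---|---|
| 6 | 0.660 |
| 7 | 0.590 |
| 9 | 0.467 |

At 7 km, from the table: ρ = 0.590 kg/m³.
D = ½ρv²S·CD = ½ × 0.59 × 175² × 237 × 0.0491 = 1.05×10^5 N ≈ 105 kN

D = 1.05×10^5 N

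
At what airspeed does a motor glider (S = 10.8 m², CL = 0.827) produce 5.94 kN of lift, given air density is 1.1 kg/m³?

L = ½ρv²S·CL ⇒ v = √(2L/(ρ·S·CL))
v = √(2 × 5940 / (1.1 × 10.8 × 0.827)) = √1209 = 34.8 m/s

v = 34.8 m/s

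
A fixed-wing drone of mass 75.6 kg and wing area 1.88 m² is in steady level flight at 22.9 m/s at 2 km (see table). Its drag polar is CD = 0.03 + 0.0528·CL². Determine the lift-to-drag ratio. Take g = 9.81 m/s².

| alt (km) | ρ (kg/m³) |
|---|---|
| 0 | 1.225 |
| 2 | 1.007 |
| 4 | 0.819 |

At 2 km, from the table: ρ = 1.007 kg/m³.
Weight W = mg = 75.6 × 9.81 = 741.64 N; in level flight L = W.
Dynamic pressure q = 0.5 × 1.007 × 22.9² = 264 Pa.
CL = W/(q·S) = 741.64 / (264 × 1.88) = 1.494.
CD = 0.03 + 0.0528 × 1.494² = 0.1479.
L/D = CL/CD = 1.494 / 0.1479 = 10.1

L/D = 10.1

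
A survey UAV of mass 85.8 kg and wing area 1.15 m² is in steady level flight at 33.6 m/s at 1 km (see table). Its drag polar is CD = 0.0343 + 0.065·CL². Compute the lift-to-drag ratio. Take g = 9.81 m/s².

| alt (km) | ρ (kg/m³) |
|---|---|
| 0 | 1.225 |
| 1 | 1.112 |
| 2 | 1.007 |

At 1 km, from the table: ρ = 1.112 kg/m³.
Level flight ⇒ L = W = m·g = 85.8 × 9.81 = 841.7 N.
Dynamic pressure q = 0.5 × 1.112 × 33.6² = 627.7 Pa.
Required CL = L/(qS) = 841.7/(627.7·1.15) = 1.166.
CD = 0.0343 + 0.065 × 1.166² = 0.1227.
L/D = CL/CD = 1.166 / 0.1227 = 9.51

L/D = 9.51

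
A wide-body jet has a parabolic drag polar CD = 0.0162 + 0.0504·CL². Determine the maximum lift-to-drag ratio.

For CD = CD0 + K·CL², (L/D)max occurs at CL* = √(CD0/K) and equals 1/(2√(K·CD0)).
(L/D)max = 1/(2√(0.0504 × 0.0162)) = 1/(2 × 0.02857) = 17.5

(L/D)max = 17.5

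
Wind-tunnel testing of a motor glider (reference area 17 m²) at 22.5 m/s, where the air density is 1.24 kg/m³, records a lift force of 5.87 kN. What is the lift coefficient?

CL = 1.1

From L = ½ρv²S·CL, rearranging gives CL = 2L/(ρv²S).
CL = 2 × 5870 / (1.24 × 22.5² × 17) = 1.1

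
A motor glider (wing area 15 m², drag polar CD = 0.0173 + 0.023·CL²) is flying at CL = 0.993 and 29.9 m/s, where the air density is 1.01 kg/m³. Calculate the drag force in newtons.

CD = 0.0173 + 0.023 × 0.993² = 0.03998
D = ½ρv²S·CD = ½ × 1.01 × 29.9² × 15 × 0.03998 = 271 N

D = 271 N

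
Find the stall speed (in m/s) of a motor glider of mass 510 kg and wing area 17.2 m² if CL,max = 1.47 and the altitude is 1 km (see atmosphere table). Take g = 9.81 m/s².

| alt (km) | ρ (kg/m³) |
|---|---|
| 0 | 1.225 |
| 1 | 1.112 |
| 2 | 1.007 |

At 1 km, from the table: ρ = 1.112 kg/m³.
Weight W = mg = 510 × 9.81 = 5003 N.
V_stall = √(2W/(ρ·S·CL,max)) = √(2 × 5003 / (1.112 × 17.2 × 1.47))
V_stall = √355.9 = 18.9 m/s

V_stall = 18.9 m/s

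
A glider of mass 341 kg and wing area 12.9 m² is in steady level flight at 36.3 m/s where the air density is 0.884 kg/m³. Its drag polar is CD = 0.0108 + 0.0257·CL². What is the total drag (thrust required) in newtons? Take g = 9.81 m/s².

D = 119 N

In steady level flight, lift balances weight: W = mg = 341 × 9.81 = 3345.2 N.
q = ½ρv² = ½ × 0.884 × 36.3² = 582.4 Pa.
CL = W/(q·S) = 3345.2 / (582.4 × 12.9) = 0.4452.
CD = 0.0108 + 0.0257 × 0.4452² = 0.01589.
D = q·S·CD = 582.4 × 12.9 × 0.01589 = 119.4 N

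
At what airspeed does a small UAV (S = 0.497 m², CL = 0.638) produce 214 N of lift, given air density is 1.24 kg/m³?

L = ½ρv²S·CL ⇒ v = √(2L/(ρ·S·CL))
v = √(2 × 214 / (1.24 × 0.497 × 0.638)) = √1089 = 33 m/s

v = 33 m/s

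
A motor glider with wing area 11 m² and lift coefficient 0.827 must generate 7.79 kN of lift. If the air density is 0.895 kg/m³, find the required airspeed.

L = ½ρv²S·CL ⇒ v = √(2L/(ρ·S·CL))
v = √(2 × 7790 / (0.895 × 11 × 0.827)) = √1914 = 43.7 m/s

v = 43.7 m/s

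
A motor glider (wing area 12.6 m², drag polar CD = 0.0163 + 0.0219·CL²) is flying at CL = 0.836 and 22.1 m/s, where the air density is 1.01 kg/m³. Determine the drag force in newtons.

CD = 0.0163 + 0.0219 × 0.836² = 0.03161
D = ½ρv²S·CD = ½ × 1.01 × 22.1² × 12.6 × 0.03161 = 98.2 N

D = 98.2 N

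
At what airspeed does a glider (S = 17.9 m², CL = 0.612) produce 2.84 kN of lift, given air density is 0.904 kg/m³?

L = ½ρv²S·CL ⇒ v = √(2L/(ρ·S·CL))
v = √(2 × 2840 / (0.904 × 17.9 × 0.612)) = √573.6 = 23.9 m/s

v = 23.9 m/s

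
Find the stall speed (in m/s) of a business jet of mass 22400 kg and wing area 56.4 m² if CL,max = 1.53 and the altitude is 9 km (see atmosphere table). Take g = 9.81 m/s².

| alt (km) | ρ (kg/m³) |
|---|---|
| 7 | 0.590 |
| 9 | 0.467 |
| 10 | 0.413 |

At 9 km, from the table: ρ = 0.467 kg/m³.
Weight W = mg = 22400 × 9.81 = 2.197×10^5 N.
From L = ½ρV²S·CL,max = W: V_stall = √(2W/(ρSCL,max)) = √(2·2.197×10^5/(0.467·56.4·1.53))
V_stall = √10910 = 104 m/s

V_stall = 104 m/s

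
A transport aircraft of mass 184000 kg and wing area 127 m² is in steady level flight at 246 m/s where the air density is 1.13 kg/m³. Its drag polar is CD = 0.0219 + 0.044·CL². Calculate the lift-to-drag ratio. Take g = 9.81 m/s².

Weight W = mg = 184000 × 9.81 = 1.805×10^6 N; in level flight L = W.
Dynamic pressure q = 0.5 × 1.13 × 246² = 34190 Pa.
CL = W/(q·S) = 1.805×10^6 / (34190 × 127) = 0.4157.
CD = 0.0219 + 0.044 × 0.4157² = 0.0295.
L/D = CL/CD = 0.4157 / 0.0295 = 14.1

L/D = 14.1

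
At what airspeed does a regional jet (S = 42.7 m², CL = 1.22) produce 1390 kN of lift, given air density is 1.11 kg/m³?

v = 219 m/s

L = ½ρv²S·CL ⇒ v = √(2L/(ρ·S·CL))
v = √(2 × 1.39×10^6 / (1.11 × 42.7 × 1.22)) = √48080 = 219 m/s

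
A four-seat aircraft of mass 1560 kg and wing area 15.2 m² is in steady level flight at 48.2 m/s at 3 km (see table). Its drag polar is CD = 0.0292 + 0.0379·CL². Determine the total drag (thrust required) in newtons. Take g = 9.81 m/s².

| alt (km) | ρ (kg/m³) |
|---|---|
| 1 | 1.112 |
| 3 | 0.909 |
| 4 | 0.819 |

At 3 km, from the table: ρ = 0.909 kg/m³.
Level flight ⇒ L = W = m·g = 1560 × 9.81 = 15304 N.
Dynamic pressure q = 0.5 × 0.909 × 48.2² = 1056 Pa.
CL = W/(q·S) = 15304 / (1056 × 15.2) = 0.9535.
CD = 0.0292 + 0.0379 × 0.9535² = 0.06366.
D = q·S·CD = 1056 × 15.2 × 0.06366 = 1022 N

D = 1020 N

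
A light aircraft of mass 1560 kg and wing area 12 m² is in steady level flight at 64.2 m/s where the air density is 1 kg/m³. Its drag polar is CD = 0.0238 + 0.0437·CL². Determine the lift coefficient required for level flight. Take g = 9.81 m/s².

Level flight ⇒ L = W = m·g = 1560 × 9.81 = 15304 N.
Dynamic pressure q = 0.5 × 1 × 64.2² = 2061 Pa.
CL = 2W/(ρv²S) = 2×15304/(1×64.2²×12) = 0.6188.

CL = 0.619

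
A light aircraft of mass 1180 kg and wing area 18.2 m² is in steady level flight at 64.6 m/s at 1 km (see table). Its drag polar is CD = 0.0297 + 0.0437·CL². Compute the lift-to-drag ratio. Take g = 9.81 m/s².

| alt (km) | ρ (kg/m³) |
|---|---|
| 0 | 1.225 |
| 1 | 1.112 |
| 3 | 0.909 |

L/D = 8.31

At 1 km, from the table: ρ = 1.112 kg/m³.
Level flight ⇒ L = W = m·g = 1180 × 9.81 = 11576 N.
q = ½ρv² = ½ × 1.112 × 64.6² = 2320 Pa.
CL = 2W/(ρv²S) = 2×11576/(1.112×64.6²×18.2) = 0.2741.
CD = 0.0297 + 0.0437 × 0.2741² = 0.03298.
L/D = CL/CD = 0.2741 / 0.03298 = 8.31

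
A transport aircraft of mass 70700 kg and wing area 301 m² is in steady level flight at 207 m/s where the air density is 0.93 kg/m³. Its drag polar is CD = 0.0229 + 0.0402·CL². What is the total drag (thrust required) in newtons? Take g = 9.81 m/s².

D = 1.41×10^5 N

Weight W = mg = 70700 × 9.81 = 6.9357×10^5 N; in level flight L = W.
q = ½ρv² = ½ × 0.93 × 207² = 19920 Pa.
CL = W/(q·S) = 6.9357×10^5 / (19920 × 301) = 0.1156.
CD = 0.0229 + 0.0402 × 0.1156² = 0.02344.
D = q·S·CD = 19920 × 301 × 0.02344 = 1.406×10^5 N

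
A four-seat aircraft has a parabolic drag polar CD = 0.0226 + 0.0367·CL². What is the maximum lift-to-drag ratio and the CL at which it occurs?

(L/D)max = 17.4, at CL = 0.785

For CD = CD0 + K·CL², (L/D)max occurs at CL* = √(CD0/K) and equals 1/(2√(K·CD0)).
(L/D)max = 1/(2√(0.0367 × 0.0226)) = 1/(2 × 0.0288) = 17.4
CL* = √(0.0226/0.0367) = 0.785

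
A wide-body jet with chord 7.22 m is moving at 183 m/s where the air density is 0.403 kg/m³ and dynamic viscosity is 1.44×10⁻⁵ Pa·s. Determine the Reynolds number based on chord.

Re = 3.7×10^7

Re = ρ·v·c/μ = 0.403 × 183 × 7.22 / (1.44×10⁻⁵) = 3.7×10^7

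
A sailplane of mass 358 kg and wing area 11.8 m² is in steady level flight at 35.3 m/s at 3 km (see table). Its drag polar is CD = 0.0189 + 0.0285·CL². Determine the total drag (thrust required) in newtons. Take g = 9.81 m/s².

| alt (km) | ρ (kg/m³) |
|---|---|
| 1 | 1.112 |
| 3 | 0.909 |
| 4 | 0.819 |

D = 179 N

At 3 km, from the table: ρ = 0.909 kg/m³.
Weight W = mg = 358 × 9.81 = 3512 N; in level flight L = W.
Dynamic pressure q = 0.5 × 0.909 × 35.3² = 566.3 Pa.
CL = W/(q·S) = 3512 / (566.3 × 11.8) = 0.5255.
CD = 0.0189 + 0.0285 × 0.5255² = 0.02677.
D = q·S·CD = 566.3 × 11.8 × 0.02677 = 178.9 N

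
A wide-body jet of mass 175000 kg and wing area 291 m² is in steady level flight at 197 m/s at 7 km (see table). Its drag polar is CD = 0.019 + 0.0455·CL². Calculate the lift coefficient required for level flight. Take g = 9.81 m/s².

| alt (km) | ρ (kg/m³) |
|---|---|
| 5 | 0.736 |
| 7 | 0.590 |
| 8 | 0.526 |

At 7 km, from the table: ρ = 0.590 kg/m³.
In steady level flight, lift balances weight: W = mg = 175000 × 9.81 = 1.7168×10^6 N.
Dynamic pressure q = 0.5 × 0.59 × 197² = 11450 Pa.
CL = 2W/(ρv²S) = 2×1.7168×10^6/(0.59×197²×291) = 0.5153.

CL = 0.515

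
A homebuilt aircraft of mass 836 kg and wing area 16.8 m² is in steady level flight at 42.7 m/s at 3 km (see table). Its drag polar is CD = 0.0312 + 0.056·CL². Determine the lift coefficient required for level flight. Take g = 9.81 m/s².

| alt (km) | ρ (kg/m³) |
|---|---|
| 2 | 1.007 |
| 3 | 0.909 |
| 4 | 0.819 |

CL = 0.589

At 3 km, from the table: ρ = 0.909 kg/m³.
Level flight ⇒ L = W = m·g = 836 × 9.81 = 8201.2 N.
Dynamic pressure q = 0.5 × 0.909 × 42.7² = 828.7 Pa.
CL = W/(q·S) = 8201.2 / (828.7 × 16.8) = 0.5891.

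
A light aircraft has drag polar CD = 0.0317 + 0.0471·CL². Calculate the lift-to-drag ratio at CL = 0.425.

L/D = 10.6

CD = 0.0317 + 0.0471 × 0.425² = 0.04021
L/D = CL/CD = 0.425 / 0.04021 = 10.6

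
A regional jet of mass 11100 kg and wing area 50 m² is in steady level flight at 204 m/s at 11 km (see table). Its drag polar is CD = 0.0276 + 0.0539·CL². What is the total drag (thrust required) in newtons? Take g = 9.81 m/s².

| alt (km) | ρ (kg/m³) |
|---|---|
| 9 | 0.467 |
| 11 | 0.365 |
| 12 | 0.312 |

At 11 km, from the table: ρ = 0.365 kg/m³.
Level flight ⇒ L = W = m·g = 11100 × 9.81 = 1.0889×10^5 N.
q = ½ρv² = ½ × 0.365 × 204² = 7595 Pa.
CL = 2W/(ρv²S) = 2×1.0889×10^5/(0.365×204²×50) = 0.2867.
CD = 0.0276 + 0.0539 × 0.2867² = 0.03203.
D = q·S·CD = 7595 × 50 × 0.03203 = 12160 N

D = 12200 N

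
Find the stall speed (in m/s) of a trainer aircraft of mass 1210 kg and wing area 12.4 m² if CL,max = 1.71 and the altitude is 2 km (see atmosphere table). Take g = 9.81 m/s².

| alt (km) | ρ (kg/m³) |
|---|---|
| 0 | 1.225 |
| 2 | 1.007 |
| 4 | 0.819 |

At 2 km, from the table: ρ = 1.007 kg/m³.
Weight W = mg = 1210 × 9.81 = 11870 N.
V_stall = √(2W/(ρ·S·CL,max)) = √(2 × 11870 / (1.007 × 12.4 × 1.71))
V_stall = √1112 = 33.3 m/s

V_stall = 33.3 m/s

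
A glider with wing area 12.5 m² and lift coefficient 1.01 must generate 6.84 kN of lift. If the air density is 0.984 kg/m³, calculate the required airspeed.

L = ½ρv²S·CL ⇒ v = √(2L/(ρ·S·CL))
v = √(2 × 6840 / (0.984 × 12.5 × 1.01)) = √1101 = 33.2 m/s

v = 33.2 m/s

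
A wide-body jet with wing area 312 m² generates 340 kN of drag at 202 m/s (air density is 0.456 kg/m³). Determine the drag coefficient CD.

From D = ½ρv²S·CD, rearranging gives CD = 2D/(ρv²S).
CD = 2 × 3.4×10^5 / (0.456 × 202² × 312) = 0.117

CD = 0.117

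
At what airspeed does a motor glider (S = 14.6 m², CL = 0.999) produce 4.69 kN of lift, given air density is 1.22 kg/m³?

v = 23 m/s

L = ½ρv²S·CL ⇒ v = √(2L/(ρ·S·CL))
v = √(2 × 4690 / (1.22 × 14.6 × 0.999)) = √527.1 = 23 m/s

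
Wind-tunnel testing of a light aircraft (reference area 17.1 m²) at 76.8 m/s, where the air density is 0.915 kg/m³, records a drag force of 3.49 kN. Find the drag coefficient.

CD = 0.0756

From D = ½ρv²S·CD, rearranging gives CD = 2D/(ρv²S).
CD = 2 × 3490 / (0.915 × 76.8² × 17.1) = 0.0756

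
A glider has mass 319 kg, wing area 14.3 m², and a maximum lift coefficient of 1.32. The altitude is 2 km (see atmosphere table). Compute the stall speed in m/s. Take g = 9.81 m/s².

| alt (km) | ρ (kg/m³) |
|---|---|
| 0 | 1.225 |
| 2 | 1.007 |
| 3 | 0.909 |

V_stall = 18.1 m/s

At 2 km, from the table: ρ = 1.007 kg/m³.
Stall occurs when L = W at CL,max. W = mg = 319 × 9.81 = 3129 N.
V_stall = √(2W/(ρ·S·CL,max)) = √(2 × 3129 / (1.007 × 14.3 × 1.32))
V_stall = √329.3 = 18.1 m/s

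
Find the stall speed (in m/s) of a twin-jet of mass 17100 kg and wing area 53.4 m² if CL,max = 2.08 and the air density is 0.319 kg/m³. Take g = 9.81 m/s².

V_stall = 97.3 m/s

Stall occurs when L = W at CL,max. W = mg = 17100 × 9.81 = 1.678×10^5 N.
From L = ½ρV²S·CL,max = W: V_stall = √(2W/(ρSCL,max)) = √(2·1.678×10^5/(0.319·53.4·2.08))
V_stall = √9469 = 97.3 m/s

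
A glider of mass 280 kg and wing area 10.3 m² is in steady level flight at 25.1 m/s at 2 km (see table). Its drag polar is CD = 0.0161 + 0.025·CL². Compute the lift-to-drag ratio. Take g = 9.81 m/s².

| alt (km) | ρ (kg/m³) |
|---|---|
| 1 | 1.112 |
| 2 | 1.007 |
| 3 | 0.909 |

At 2 km, from the table: ρ = 1.007 kg/m³.
Level flight ⇒ L = W = m·g = 280 × 9.81 = 2746.8 N.
Dynamic pressure q = 0.5 × 1.007 × 25.1² = 317.2 Pa.
CL = 2W/(ρv²S) = 2×2746.8/(1.007×25.1²×10.3) = 0.8407.
CD = 0.0161 + 0.025 × 0.8407² = 0.03377.
L/D = CL/CD = 0.8407 / 0.03377 = 24.9

L/D = 24.9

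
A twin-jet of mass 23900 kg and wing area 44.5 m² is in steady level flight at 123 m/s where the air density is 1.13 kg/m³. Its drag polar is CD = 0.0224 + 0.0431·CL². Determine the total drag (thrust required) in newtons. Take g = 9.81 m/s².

D = 14700 N

Level flight ⇒ L = W = m·g = 23900 × 9.81 = 2.3446×10^5 N.
Dynamic pressure q = 0.5 × 1.13 × 123² = 8548 Pa.
CL = W/(q·S) = 2.3446×10^5 / (8548 × 44.5) = 0.6164.
CD = 0.0224 + 0.0431 × 0.6164² = 0.03877.
D = q·S·CD = 8548 × 44.5 × 0.03877 = 14750 N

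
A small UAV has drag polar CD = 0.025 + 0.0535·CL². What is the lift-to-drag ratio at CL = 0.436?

L/D = 12.4

CD = 0.025 + 0.0535 × 0.436² = 0.03517
L/D = CL/CD = 0.436 / 0.03517 = 12.4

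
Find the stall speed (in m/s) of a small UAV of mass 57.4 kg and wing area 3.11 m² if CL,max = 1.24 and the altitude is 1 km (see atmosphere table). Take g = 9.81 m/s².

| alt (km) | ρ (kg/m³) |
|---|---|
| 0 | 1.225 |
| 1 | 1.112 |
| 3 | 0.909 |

At 1 km, from the table: ρ = 1.112 kg/m³.
At stall, lift equals weight: L = W = m·g = 57.4 × 9.81 = 563.1 N.
V_stall = √(2W/(ρ·S·CL,max)) = √(2 × 563.1 / (1.112 × 3.11 × 1.24))
V_stall = √262.6 = 16.2 m/s

V_stall = 16.2 m/s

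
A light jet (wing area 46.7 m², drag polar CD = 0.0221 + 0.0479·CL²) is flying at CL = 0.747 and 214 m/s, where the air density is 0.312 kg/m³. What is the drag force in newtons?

CD = 0.0221 + 0.0479 × 0.747² = 0.04883
D = ½ρv²S·CD = ½ × 0.312 × 214² × 46.7 × 0.04883 = 16300 N

D = 16300 N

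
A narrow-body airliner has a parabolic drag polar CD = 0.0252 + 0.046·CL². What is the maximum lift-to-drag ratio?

(L/D)max = 14.7

For CD = CD0 + K·CL², (L/D)max occurs at CL* = √(CD0/K) and equals 1/(2√(K·CD0)).
(L/D)max = 1/(2√(0.046 × 0.0252)) = 1/(2 × 0.03405) = 14.7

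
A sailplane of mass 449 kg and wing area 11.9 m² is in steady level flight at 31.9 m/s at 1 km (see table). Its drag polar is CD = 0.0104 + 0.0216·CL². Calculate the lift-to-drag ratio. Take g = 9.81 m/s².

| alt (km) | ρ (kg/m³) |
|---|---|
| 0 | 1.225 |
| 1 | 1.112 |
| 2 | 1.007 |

At 1 km, from the table: ρ = 1.112 kg/m³.
Weight W = mg = 449 × 9.81 = 4404.7 N; in level flight L = W.
q = ½ρv² = ½ × 1.112 × 31.9² = 565.8 Pa.
CL = W/(q·S) = 4404.7 / (565.8 × 11.9) = 0.6542.
CD = 0.0104 + 0.0216 × 0.6542² = 0.01964.
L/D = CL/CD = 0.6542 / 0.01964 = 33.3

L/D = 33.3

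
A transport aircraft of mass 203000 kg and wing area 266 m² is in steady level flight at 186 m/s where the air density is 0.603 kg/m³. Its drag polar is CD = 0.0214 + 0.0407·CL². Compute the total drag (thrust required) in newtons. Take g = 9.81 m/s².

In steady level flight, lift balances weight: W = mg = 203000 × 9.81 = 1.9914×10^6 N.
Dynamic pressure q = 0.5 × 0.603 × 186² = 10430 Pa.
CL = 2W/(ρv²S) = 2×1.9914×10^6/(0.603×186²×266) = 0.7177.
CD = 0.0214 + 0.0407 × 0.7177² = 0.04237.
D = q·S·CD = 10430 × 266 × 0.04237 = 1.175×10^5 N

D = 1.18×10^5 N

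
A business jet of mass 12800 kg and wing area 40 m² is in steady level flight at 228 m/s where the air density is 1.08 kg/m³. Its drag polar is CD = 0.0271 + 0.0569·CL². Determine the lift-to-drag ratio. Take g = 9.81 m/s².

L/D = 4.02

Weight W = mg = 12800 × 9.81 = 1.2557×10^5 N; in level flight L = W.
Dynamic pressure q = 0.5 × 1.08 × 228² = 28070 Pa.
Required CL = L/(qS) = 1.2557×10^5/(28070·40) = 0.1118.
CD = 0.0271 + 0.0569 × 0.1118² = 0.02781.
L/D = CL/CD = 0.1118 / 0.02781 = 4.02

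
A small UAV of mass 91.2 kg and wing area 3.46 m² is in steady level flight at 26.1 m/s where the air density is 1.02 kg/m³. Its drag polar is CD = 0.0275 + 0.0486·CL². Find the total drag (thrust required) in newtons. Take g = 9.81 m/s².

In steady level flight, lift balances weight: W = mg = 91.2 × 9.81 = 894.67 N.
Dynamic pressure q = 0.5 × 1.02 × 26.1² = 347.4 Pa.
CL = W/(q·S) = 894.67 / (347.4 × 3.46) = 0.7443.
CD = 0.0275 + 0.0486 × 0.7443² = 0.05442.
D = q·S·CD = 347.4 × 3.46 × 0.05442 = 65.42 N

D = 65.4 N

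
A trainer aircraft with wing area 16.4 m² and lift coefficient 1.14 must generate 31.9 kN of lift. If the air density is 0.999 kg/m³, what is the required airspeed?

L = ½ρv²S·CL ⇒ v = √(2L/(ρ·S·CL))
v = √(2 × 31900 / (0.999 × 16.4 × 1.14)) = √3416 = 58.4 m/s

v = 58.4 m/s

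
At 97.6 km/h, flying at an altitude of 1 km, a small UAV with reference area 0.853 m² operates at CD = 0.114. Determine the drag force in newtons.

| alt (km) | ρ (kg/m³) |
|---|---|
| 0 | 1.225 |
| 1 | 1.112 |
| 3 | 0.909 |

At 1 km, from the table: ρ = 1.112 kg/m³.
Convert speed: v = 97.6 km/h ÷ 3.6 = 27.11 m/s.
D = ½ρv²S·CD = ½ × 1.112 × 27.11² × 0.853 × 0.114 = 39.7 N

D = 39.7 N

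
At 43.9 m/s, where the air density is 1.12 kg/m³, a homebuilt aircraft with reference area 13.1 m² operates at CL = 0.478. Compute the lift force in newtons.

L = 6760 N

Dynamic pressure q = ½ρv² = ½ × 1.12 × 43.9² = 1079 Pa.
L = q·S·CL = 1079 × 13.1 × 0.478 = 6760 N ≈ 6.76 kN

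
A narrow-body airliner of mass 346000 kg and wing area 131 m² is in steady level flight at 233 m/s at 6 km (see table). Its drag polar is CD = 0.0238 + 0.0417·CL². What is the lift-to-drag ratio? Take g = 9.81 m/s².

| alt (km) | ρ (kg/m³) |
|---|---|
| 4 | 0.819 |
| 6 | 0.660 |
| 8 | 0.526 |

At 6 km, from the table: ρ = 0.660 kg/m³.
In steady level flight, lift balances weight: W = mg = 346000 × 9.81 = 3.3943×10^6 N.
Dynamic pressure q = 0.5 × 0.66 × 233² = 17920 Pa.
CL = 2W/(ρv²S) = 2×3.3943×10^6/(0.66×233²×131) = 1.446.
CD = 0.0238 + 0.0417 × 1.446² = 0.111.
L/D = CL/CD = 1.446 / 0.111 = 13

L/D = 13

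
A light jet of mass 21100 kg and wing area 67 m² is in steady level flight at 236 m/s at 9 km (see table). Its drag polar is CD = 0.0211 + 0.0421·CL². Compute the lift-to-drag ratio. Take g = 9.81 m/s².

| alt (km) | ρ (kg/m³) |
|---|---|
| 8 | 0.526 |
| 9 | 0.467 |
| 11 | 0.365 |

L/D = 10.1

At 9 km, from the table: ρ = 0.467 kg/m³.
Weight W = mg = 21100 × 9.81 = 2.0699×10^5 N; in level flight L = W.
q = ½ρv² = ½ × 0.467 × 236² = 13010 Pa.
Required CL = L/(qS) = 2.0699×10^5/(13010·67) = 0.2376.
CD = 0.0211 + 0.0421 × 0.2376² = 0.02348.
L/D = CL/CD = 0.2376 / 0.02348 = 10.1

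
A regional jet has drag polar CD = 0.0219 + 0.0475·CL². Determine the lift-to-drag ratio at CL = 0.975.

L/D = 14.5

CD = 0.0219 + 0.0475 × 0.975² = 0.06705
L/D = CL/CD = 0.975 / 0.06705 = 14.5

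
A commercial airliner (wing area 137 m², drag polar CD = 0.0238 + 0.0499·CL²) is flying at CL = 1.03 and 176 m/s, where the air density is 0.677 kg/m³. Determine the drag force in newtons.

D = 1.1×10^5 N

CD = 0.0238 + 0.0499 × 1.03² = 0.07674
D = ½ρv²S·CD = ½ × 0.677 × 176² × 137 × 0.07674 = 1.1×10^5 N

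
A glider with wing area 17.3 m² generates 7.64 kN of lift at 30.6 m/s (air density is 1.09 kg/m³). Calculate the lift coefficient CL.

From L = ½ρv²S·CL, rearranging gives CL = 2L/(ρv²S).
CL = 2 × 7640 / (1.09 × 30.6² × 17.3) = 0.865

CL = 0.865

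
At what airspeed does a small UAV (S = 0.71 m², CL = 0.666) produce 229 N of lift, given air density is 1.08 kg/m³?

L = ½ρv²S·CL ⇒ v = √(2L/(ρ·S·CL))
v = √(2 × 229 / (1.08 × 0.71 × 0.666)) = √896.8 = 29.9 m/s

v = 29.9 m/s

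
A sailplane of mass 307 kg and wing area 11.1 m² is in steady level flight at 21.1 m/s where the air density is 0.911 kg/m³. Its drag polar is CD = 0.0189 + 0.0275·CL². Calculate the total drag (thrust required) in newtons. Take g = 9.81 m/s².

D = 153 N

In steady level flight, lift balances weight: W = mg = 307 × 9.81 = 3011.7 N.
Dynamic pressure q = 0.5 × 0.911 × 21.1² = 202.8 Pa.
Required CL = L/(qS) = 3011.7/(202.8·11.1) = 1.338.
CD = 0.0189 + 0.0275 × 1.338² = 0.06813.
D = q·S·CD = 202.8 × 11.1 × 0.06813 = 153.4 N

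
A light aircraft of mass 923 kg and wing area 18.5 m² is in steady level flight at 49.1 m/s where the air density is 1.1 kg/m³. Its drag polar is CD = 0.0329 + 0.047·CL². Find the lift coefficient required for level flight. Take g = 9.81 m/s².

In steady level flight, lift balances weight: W = mg = 923 × 9.81 = 9054.6 N.
q = ½ρv² = ½ × 1.1 × 49.1² = 1326 Pa.
CL = 2W/(ρv²S) = 2×9054.6/(1.1×49.1²×18.5) = 0.3691.

CL = 0.369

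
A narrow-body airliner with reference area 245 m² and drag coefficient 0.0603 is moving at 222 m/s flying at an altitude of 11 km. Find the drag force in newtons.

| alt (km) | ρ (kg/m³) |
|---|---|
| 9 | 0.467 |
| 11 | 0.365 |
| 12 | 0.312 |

At 11 km, from the table: ρ = 0.365 kg/m³.
D = ½ρv²S·CD = ½ × 0.365 × 222² × 245 × 0.0603 = 1.33×10^5 N ≈ 133 kN

D = 1.33×10^5 N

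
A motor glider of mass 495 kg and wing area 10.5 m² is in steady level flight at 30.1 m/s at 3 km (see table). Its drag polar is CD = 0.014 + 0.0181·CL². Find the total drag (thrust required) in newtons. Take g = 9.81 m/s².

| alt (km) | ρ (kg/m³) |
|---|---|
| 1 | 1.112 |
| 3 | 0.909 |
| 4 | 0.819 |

D = 159 N

At 3 km, from the table: ρ = 0.909 kg/m³.
Weight W = mg = 495 × 9.81 = 4855.9 N; in level flight L = W.
Dynamic pressure q = 0.5 × 0.909 × 30.1² = 411.8 Pa.
CL = 2W/(ρv²S) = 2×4855.9/(0.909×30.1²×10.5) = 1.123.
CD = 0.014 + 0.0181 × 1.123² = 0.03683.
D = q·S·CD = 411.8 × 10.5 × 0.03683 = 159.2 N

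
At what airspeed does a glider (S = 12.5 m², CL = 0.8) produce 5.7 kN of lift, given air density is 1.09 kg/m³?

L = ½ρv²S·CL ⇒ v = √(2L/(ρ·S·CL))
v = √(2 × 5700 / (1.09 × 12.5 × 0.8)) = √1046 = 32.3 m/s

v = 32.3 m/s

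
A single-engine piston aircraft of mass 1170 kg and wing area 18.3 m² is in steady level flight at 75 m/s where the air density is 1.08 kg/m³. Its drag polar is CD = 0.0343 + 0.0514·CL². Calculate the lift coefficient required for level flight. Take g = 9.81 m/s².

Weight W = mg = 1170 × 9.81 = 11478 N; in level flight L = W.
q = ½ρv² = ½ × 1.08 × 75² = 3038 Pa.
Required CL = L/(qS) = 11478/(3038·18.3) = 0.2065.

CL = 0.206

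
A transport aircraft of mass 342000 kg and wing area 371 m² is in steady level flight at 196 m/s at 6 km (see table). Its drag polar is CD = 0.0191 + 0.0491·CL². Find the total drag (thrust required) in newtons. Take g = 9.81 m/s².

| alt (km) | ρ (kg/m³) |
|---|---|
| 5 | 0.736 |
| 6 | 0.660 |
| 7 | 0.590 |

D = 2.07×10^5 N

At 6 km, from the table: ρ = 0.660 kg/m³.
Weight W = mg = 342000 × 9.81 = 3.355×10^6 N; in level flight L = W.
q = ½ρv² = ½ × 0.66 × 196² = 12680 Pa.
CL = W/(q·S) = 3.355×10^6 / (12680 × 371) = 0.7133.
CD = 0.0191 + 0.0491 × 0.7133² = 0.04408.
D = q·S·CD = 12680 × 371 × 0.04408 = 2.073×10^5 N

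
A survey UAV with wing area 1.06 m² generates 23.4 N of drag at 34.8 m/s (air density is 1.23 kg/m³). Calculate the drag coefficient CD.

CD = 0.0296

From D = ½ρv²S·CD, rearranging gives CD = 2D/(ρv²S).
CD = 2 × 23.4 / (1.23 × 34.8² × 1.06) = 0.0296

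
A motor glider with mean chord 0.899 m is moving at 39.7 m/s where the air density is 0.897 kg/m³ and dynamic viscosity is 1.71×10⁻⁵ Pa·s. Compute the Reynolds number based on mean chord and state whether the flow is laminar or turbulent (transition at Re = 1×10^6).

Re = 1.87×10^6 (turbulent)

Re = ρ·v·c/μ = 0.897 × 39.7 × 0.899 / (1.71×10⁻⁵) = 1.87×10^6
Since 1.87×10^6 > 1×10^6, the flow is turbulent.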